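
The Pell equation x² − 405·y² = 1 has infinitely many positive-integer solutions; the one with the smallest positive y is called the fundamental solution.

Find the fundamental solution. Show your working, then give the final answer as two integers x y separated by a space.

161 8

d=405: √d = [20; 8,40] (ℓ=2, even), read p_1/q_1
a_0=20:  p_0=20·1+0=20,  q_0=20·0+1=1
a_1=8:  p_1=8·20+1=161,  q_1=8·1+0=8
(x₁, y₁) = (161, 8);  161² − 405·8² = 1 ✓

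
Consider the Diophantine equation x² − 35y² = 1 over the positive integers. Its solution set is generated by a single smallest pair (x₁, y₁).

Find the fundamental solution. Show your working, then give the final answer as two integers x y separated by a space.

6 1

[5; 1,10] for √35; ℓ=2 ⇒ convergent index 1
k=0  a_k=5  p_k/q_k = 5/1
k=1  a_k=1  p_k/q_k = 6/1
fundamental: x₁=6, y₁=1  (since 36 − 35·1 = 1)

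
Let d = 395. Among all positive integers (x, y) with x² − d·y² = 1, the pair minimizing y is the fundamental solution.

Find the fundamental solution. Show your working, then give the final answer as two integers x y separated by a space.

159 8

[19; 1,6,1,38] for √395; ℓ=4 ⇒ convergent index 3
a_0=19:  p_0=19·1+0=19,  q_0=19·0+1=1
…
a_2=6:  p_2=6·20+19=139,  q_2=6·1+1=7
a_3=1:  p_3=1·139+20=159,  q_3=1·7+1=8
→ (159, 8).  Check: 159²=25281, 395·8²=25280, difference 1.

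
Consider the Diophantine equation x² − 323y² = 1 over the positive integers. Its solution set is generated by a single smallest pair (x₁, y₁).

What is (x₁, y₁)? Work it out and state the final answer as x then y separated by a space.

18 1

d=323: √d = [17; 1,34] (ℓ=2, even), read p_1/q_1
k=0  a_k=17  p_k/q_k = 17/1
k=1  a_k=1  p_k/q_k = 18/1
(x₁, y₁) = (18, 1);  18² − 323·1² = 1 ✓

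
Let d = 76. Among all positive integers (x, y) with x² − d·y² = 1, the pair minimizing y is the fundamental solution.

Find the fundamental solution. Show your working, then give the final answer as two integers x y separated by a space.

√76 = [8; 1,2,1,1,5,4,5,1,1,2,1,16, …], period ℓ=12 (even) → k=11
step 0: (8, 1)  from 8·(1,0) + (0,1)
step 1: (9, 1)  from 1·(8,1) + (1,0)
step 2: (26, 3)  from 2·(9,1) + (8,1)
step 3: (35, 4)  from 1·(26,3) + (9,1)
…
step 8: (8866, 1017)  from 1·(7445,854) + (1421,163)
step 9: (16311, 1871)  from 1·(8866,1017) + (7445,854)
step 10: (41488, 4759)  from 2·(16311,1871) + (8866,1017)
step 11: (57799, 6630)  from 1·(41488,4759) + (16311,1871)
fundamental: x₁=57799, y₁=6630  (since 3340724401 − 76·43956900 = 1)

57799 6630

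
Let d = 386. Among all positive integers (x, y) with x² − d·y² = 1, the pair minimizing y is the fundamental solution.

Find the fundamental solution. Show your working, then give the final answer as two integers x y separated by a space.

111555 5678

√386 → a₀=19, period (1,1,1,4,1,18,1,4,1,1,1,38); ℓ=12 even so k=11
step 0: (19, 1)  from 19·(1,0) + (0,1)
…
step 2: (39, 2)  from 1·(20,1) + (19,1)
…
step 4: (275, 14)  from 4·(59,3) + (39,2)
…
step 8: (32771, 1668)  from 4·(6621,337) + (6287,320)
step 9: (39392, 2005)  from 1·(32771,1668) + (6621,337)
step 10: (72163, 3673)  from 1·(39392,2005) + (32771,1668)
step 11: (111555, 5678)  from 1·(72163,3673) + (39392,2005)
→ (111555, 5678).  Check: 111555²=12444518025, 386·5678²=12444518024, difference 1.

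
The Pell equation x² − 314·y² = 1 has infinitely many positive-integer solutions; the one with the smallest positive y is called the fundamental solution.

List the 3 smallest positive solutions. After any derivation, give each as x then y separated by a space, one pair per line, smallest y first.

392499 22150
308110930001 17387705700
241866463828532499 13649314199066450

[17; 1,2,1,1,2,1,34] for √314; ℓ=7 ⇒ convergent index 13
step 0: (17, 1)  from 17·(1,0) + (0,1)
…
step 2: (53, 3)  from 2·(18,1) + (17,1)
…
step 8: (15824, 893)  from 1·(15381,868) + (443,25)
…
step 10: (62853, 3547)  from 1·(47029,2654) + (15824,893)
…
step 12: (282617, 15949)  from 2·(109882,6201) + (62853,3547)
step 13: (392499, 22150)  from 1·(282617,15949) + (109882,6201)
(x₁, y₁) = (392499, 22150);  392499² − 314·22150² = 1 ✓
(x_2, y_2) = (392499·392499 + 314·22150·22150, 392499·22150 + 22150·392499) = (308110930001, 17387705700)
(x_3, y_3) = (392499·308110930001 + 314·22150·17387705700, 392499·17387705700 + 22150·308110930001) = (241866463828532499, 13649314199066450)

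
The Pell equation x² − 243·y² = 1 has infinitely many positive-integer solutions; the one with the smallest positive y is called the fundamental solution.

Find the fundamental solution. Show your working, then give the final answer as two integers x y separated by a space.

√243 = [15; 1,1,2,3,15,3,2,1,1,30, …], period ℓ=10 (even) → k=9
step 0: (15, 1)  from 15·(1,0) + (0,1)
…
step 2: (31, 2)  from 1·(16,1) + (15,1)
step 3: (78, 5)  from 2·(31,2) + (16,1)
step 4: (265, 17)  from 3·(78,5) + (31,2)
step 5: (4053, 260)  from 15·(265,17) + (78,5)
step 6: (12424, 797)  from 3·(4053,260) + (265,17)
step 7: (28901, 1854)  from 2·(12424,797) + (4053,260)
step 8: (41325, 2651)  from 1·(28901,1854) + (12424,797)
step 9: (70226, 4505)  from 1·(41325,2651) + (28901,1854)
fundamental: x₁=70226, y₁=4505  (since 4931691076 − 243·20295025 = 1)

70226 4505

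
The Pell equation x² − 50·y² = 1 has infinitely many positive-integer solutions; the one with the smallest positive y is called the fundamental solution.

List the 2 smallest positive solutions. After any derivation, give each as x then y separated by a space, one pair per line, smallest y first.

√50 → a₀=7, period (14); ℓ=1 odd so k=1
a_0=7:  p_0=7·1+0=7,  q_0=7·0+1=1
a_1=14:  p_1=14·7+1=99,  q_1=14·1+0=14
→ (99, 14).  Check: 99²=9801, 50·14²=9800, difference 1.
n=2: (99,14)∘(99,14) = (99·99+50·14·14, 99·14+14·99) = (19601,2772)

99 14
19601 2772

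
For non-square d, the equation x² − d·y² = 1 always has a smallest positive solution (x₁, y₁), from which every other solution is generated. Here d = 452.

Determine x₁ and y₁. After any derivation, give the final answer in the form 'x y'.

d=452: √d = [21; 3,1,5,3,10,3,5,1,3,42] (ℓ=10, even), read p_9/q_9
a_0=21:  p_0=21·1+0=21,  q_0=21·0+1=1
a_1=3:  p_1=3·21+1=64,  q_1=3·1+0=3
…
a_4=3:  p_4=3·489+85=1552,  q_4=3·23+4=73
a_5=10:  p_5=10·1552+489=16009,  q_5=10·73+23=753
a_6=3:  p_6=3·16009+1552=49579,  q_6=3·753+73=2332
…
a_8=1:  p_8=1·263904+49579=313483,  q_8=1·12413+2332=14745
a_9=3:  p_9=3·313483+263904=1204353,  q_9=3·14745+12413=56648
(x₁, y₁) = (1204353, 56648);  1204353² − 452·56648² = 1 ✓

1204353 56648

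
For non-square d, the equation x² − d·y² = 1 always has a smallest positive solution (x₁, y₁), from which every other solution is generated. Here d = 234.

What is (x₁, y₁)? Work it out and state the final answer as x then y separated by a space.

√234 = [15; 3,2,1,2,1,2,3,30, …], period ℓ=8 (even) → k=7
step 0: (15, 1)  from 15·(1,0) + (0,1)
…
step 3: (153, 10)  from 1·(107,7) + (46,3)
step 4: (413, 27)  from 2·(153,10) + (107,7)
…
step 6: (1545, 101)  from 2·(566,37) + (413,27)
step 7: (5201, 340)  from 3·(1545,101) + (566,37)
(x₁, y₁) = (5201, 340);  5201² − 234·340² = 1 ✓

5201 340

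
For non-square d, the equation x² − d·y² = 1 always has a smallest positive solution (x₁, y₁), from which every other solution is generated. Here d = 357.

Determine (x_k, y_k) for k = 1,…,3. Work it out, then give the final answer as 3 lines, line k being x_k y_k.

√357 = [18; 1,8,2,8,1,36, …], period ℓ=6 (even) → k=5
a_0=18:  p_0=18·1+0=18,  q_0=18·0+1=1
a_1=1:  p_1=1·18+1=19,  q_1=1·1+0=1
…
a_4=8:  p_4=8·359+170=3042,  q_4=8·19+9=161
a_5=1:  p_5=1·3042+359=3401,  q_5=1·161+19=180
(x₁, y₁) = (3401, 180);  3401² − 357·180² = 1 ✓
(x_2, y_2) = (3401·3401 + 357·180·180, 3401·180 + 180·3401) = (23133601, 1224360)
(x_3, y_3) = (3401·23133601 + 357·180·1224360, 3401·1224360 + 180·23133601) = (157354750601, 8328096540)

3401 180
23133601 1224360
157354750601 8328096540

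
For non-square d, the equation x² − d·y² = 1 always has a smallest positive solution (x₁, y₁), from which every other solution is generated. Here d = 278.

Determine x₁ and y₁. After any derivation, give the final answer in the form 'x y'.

2501 150

[16; 1,2,16,2,1,32] for √278; ℓ=6 ⇒ convergent index 5
step 0: (16, 1)  from 16·(1,0) + (0,1)
step 1: (17, 1)  from 1·(16,1) + (1,0)
…
step 3: (817, 49)  from 16·(50,3) + (17,1)
step 4: (1684, 101)  from 2·(817,49) + (50,3)
step 5: (2501, 150)  from 1·(1684,101) + (817,49)
fundamental: x₁=2501, y₁=150  (since 6255001 − 278·22500 = 1)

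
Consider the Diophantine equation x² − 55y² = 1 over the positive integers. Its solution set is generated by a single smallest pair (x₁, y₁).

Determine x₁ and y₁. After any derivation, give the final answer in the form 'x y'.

89 12

√55 → a₀=7, period (2,2,2,14); ℓ=4 even so k=3
a_0=7:  p_0=7·1+0=7,  q_0=7·0+1=1
a_1=2:  p_1=2·7+1=15,  q_1=2·1+0=2
a_2=2:  p_2=2·15+7=37,  q_2=2·2+1=5
a_3=2:  p_3=2·37+15=89,  q_3=2·5+2=12
→ (89, 12).  Check: 89²=7921, 55·12²=7920, difference 1.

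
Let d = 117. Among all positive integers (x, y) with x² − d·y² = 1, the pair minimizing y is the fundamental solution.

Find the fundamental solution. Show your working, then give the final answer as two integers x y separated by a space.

√117 → a₀=10, period (1,4,2,4,1,20); ℓ=6 even so k=5
i=0: a=10 ⇒ p=10, q=1
i=1: a=1 ⇒ p=11, q=1
i=2: a=4 ⇒ p=54, q=5
i=3: a=2 ⇒ p=119, q=11
i=4: a=4 ⇒ p=530, q=49
i=5: a=1 ⇒ p=649, q=60
fundamental: x₁=649, y₁=60  (since 421201 − 117·3600 = 1)

649 60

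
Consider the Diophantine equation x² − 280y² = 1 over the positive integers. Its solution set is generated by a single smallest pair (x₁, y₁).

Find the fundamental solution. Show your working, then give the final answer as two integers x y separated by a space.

√280 → a₀=16, period (1,2,1,2,1,32); ℓ=6 even so k=5
i=0: a=16 ⇒ p=16, q=1
…
i=4: a=2 ⇒ p=184, q=11
i=5: a=1 ⇒ p=251, q=15
(x₁, y₁) = (251, 15);  251² − 280·15² = 1 ✓

251 15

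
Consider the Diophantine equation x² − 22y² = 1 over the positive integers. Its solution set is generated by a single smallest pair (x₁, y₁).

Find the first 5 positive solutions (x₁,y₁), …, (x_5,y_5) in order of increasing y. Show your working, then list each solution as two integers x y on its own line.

√22 = [4; 1,2,4,2,1,8, …], period ℓ=6 (even) → k=5
k=0  a_k=4  p_k/q_k = 4/1
k=1  a_k=1  p_k/q_k = 5/1
…
k=4  a_k=2  p_k/q_k = 136/29
k=5  a_k=1  p_k/q_k = 197/42
→ (197, 42).  Check: 197²=38809, 22·42²=38808, difference 1.
(x_2, y_2) = (197·197 + 22·42·42, 197·42 + 42·197) = (77617, 16548)
(x_3, y_3) = (197·77617 + 22·42·16548, 197·16548 + 42·77617) = (30580901, 6519870)
(x_4, y_4) = (197·30580901 + 22·42·6519870, 197·6519870 + 42·30580901) = (12048797377, 2568812232)
(x_5, y_5) = (197·12048797377 + 22·42·2568812232, 197·2568812232 + 42·12048797377) = (4747195585637, 1012105499538)

197 42
77617 16548
30580901 6519870
12048797377 2568812232
4747195585637 1012105499538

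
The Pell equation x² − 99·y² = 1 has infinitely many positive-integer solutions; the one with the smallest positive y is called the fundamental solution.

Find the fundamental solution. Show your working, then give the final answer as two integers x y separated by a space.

10 1

√99 → a₀=9, period (1,18); ℓ=2 even so k=1
a_0=9:  p_0=9·1+0=9,  q_0=9·0+1=1
a_1=1:  p_1=1·9+1=10,  q_1=1·1+0=1
(x₁, y₁) = (10, 1);  10² − 99·1² = 1 ✓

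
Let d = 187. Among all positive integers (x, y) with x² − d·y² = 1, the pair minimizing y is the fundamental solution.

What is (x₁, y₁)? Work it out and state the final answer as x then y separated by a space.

1682 123

[13; 1,2,13,2,1,26] for √187; ℓ=6 ⇒ convergent index 5
a_0=13:  p_0=13·1+0=13,  q_0=13·0+1=1
…
a_3=13:  p_3=13·41+14=547,  q_3=13·3+1=40
a_4=2:  p_4=2·547+41=1135,  q_4=2·40+3=83
a_5=1:  p_5=1·1135+547=1682,  q_5=1·83+40=123
→ (1682, 123).  Check: 1682²=2829124, 187·123²=2829123, difference 1.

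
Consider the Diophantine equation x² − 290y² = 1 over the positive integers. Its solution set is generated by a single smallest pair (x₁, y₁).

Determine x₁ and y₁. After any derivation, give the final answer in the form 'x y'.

√290 = [17; 34, …], period ℓ=1 (odd) → k=1
step 0: (17, 1)  from 17·(1,0) + (0,1)
step 1: (579, 34)  from 34·(17,1) + (1,0)
→ (579, 34).  Check: 579²=335241, 290·34²=335240, difference 1.

579 34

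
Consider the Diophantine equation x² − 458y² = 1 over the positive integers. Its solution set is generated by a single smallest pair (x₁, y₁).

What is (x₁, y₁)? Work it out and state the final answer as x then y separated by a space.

√458 = [21; 2,2,42, …], period ℓ=3 (odd) → k=5
a_0=21:  p_0=21·1+0=21,  q_0=21·0+1=1
…
a_2=2:  p_2=2·43+21=107,  q_2=2·2+1=5
…
a_4=2:  p_4=2·4537+107=9181,  q_4=2·212+5=429
a_5=2:  p_5=2·9181+4537=22899,  q_5=2·429+212=1070
fundamental: x₁=22899, y₁=1070  (since 524364201 − 458·1144900 = 1)

22899 1070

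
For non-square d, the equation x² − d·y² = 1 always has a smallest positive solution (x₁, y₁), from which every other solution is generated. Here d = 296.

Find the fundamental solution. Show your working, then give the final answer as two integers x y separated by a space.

√296 = [17; 4,1,7,1,4,34, …], period ℓ=6 (even) → k=5
a_0=17:  p_0=17·1+0=17,  q_0=17·0+1=1
…
a_2=1:  p_2=1·69+17=86,  q_2=1·4+1=5
a_3=7:  p_3=7·86+69=671,  q_3=7·5+4=39
a_4=1:  p_4=1·671+86=757,  q_4=1·39+5=44
a_5=4:  p_5=4·757+671=3699,  q_5=4·44+39=215
→ (3699, 215).  Check: 3699²=13682601, 296·215²=13682600, difference 1.

3699 215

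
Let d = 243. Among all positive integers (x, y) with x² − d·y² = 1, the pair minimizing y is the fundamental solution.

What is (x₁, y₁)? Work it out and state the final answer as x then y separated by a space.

d=243: √d = [15; 1,1,2,3,15,3,2,1,1,30] (ℓ=10, even), read p_9/q_9
i=0: a=15 ⇒ p=15, q=1
…
i=2: a=1 ⇒ p=31, q=2
i=3: a=2 ⇒ p=78, q=5
i=4: a=3 ⇒ p=265, q=17
i=5: a=15 ⇒ p=4053, q=260
i=6: a=3 ⇒ p=12424, q=797
i=7: a=2 ⇒ p=28901, q=1854
i=8: a=1 ⇒ p=41325, q=2651
i=9: a=1 ⇒ p=70226, q=4505
→ (70226, 4505).  Check: 70226²=4931691076, 243·4505²=4931691075, difference 1.

70226 4505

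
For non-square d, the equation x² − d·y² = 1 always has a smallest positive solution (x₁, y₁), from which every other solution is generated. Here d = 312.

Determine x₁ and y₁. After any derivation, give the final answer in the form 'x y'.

√312 → a₀=17, period (1,1,1,34); ℓ=4 even so k=3
a_0=17:  p_0=17·1+0=17,  q_0=17·0+1=1
a_1=1:  p_1=1·17+1=18,  q_1=1·1+0=1
a_2=1:  p_2=1·18+17=35,  q_2=1·1+1=2
a_3=1:  p_3=1·35+18=53,  q_3=1·2+1=3
fundamental: x₁=53, y₁=3  (since 2809 − 312·9 = 1)

53 3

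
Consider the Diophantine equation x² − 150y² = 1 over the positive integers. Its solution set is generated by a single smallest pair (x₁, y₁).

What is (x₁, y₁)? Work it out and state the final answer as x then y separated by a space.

49 4

√150 = [12; 4,24, …], period ℓ=2 (even) → k=1
a_0=12:  p_0=12·1+0=12,  q_0=12·0+1=1
a_1=4:  p_1=4·12+1=49,  q_1=4·1+0=4
fundamental: x₁=49, y₁=4  (since 2401 − 150·16 = 1)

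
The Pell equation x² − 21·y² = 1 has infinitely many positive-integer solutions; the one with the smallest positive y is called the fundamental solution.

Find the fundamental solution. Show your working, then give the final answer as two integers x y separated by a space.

√21 → a₀=4, period (1,1,2,1,1,8); ℓ=6 even so k=5
step 0: (4, 1)  from 4·(1,0) + (0,1)
…
step 2: (9, 2)  from 1·(5,1) + (4,1)
…
step 4: (32, 7)  from 1·(23,5) + (9,2)
step 5: (55, 12)  from 1·(32,7) + (23,5)
→ (55, 12).  Check: 55²=3025, 21·12²=3024, difference 1.

55 12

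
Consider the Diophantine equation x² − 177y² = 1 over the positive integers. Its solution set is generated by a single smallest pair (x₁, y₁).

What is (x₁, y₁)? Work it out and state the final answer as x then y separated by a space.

d=177: √d = [13; 3,3,2,8,2,3,3,26] (ℓ=8, even), read p_7/q_7
i=0: a=13 ⇒ p=13, q=1
i=1: a=3 ⇒ p=40, q=3
i=2: a=3 ⇒ p=133, q=10
i=3: a=2 ⇒ p=306, q=23
…
i=5: a=2 ⇒ p=5468, q=411
i=6: a=3 ⇒ p=18985, q=1427
i=7: a=3 ⇒ p=62423, q=4692
→ (62423, 4692).  Check: 62423²=3896630929, 177·4692²=3896630928, difference 1.

62423 4692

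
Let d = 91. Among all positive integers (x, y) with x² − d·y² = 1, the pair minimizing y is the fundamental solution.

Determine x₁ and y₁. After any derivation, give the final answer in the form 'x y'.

1574 165

√91 → a₀=9, period (1,1,5,1,5,1,1,18); ℓ=8 even so k=7
i=0: a=9 ⇒ p=9, q=1
i=1: a=1 ⇒ p=10, q=1
…
i=3: a=5 ⇒ p=105, q=11
…
i=6: a=1 ⇒ p=849, q=89
i=7: a=1 ⇒ p=1574, q=165
fundamental: x₁=1574, y₁=165  (since 2477476 − 91·27225 = 1)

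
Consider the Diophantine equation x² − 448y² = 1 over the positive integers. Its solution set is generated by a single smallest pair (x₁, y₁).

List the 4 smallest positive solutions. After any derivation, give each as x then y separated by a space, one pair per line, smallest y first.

d=448: √d = [21; 6,42] (ℓ=2, even), read p_1/q_1
step 0: (21, 1)  from 21·(1,0) + (0,1)
step 1: (127, 6)  from 6·(21,1) + (1,0)
→ (127, 6).  Check: 127²=16129, 448·6²=16128, difference 1.
n=2: (127,6)∘(127,6) = (127·127+448·6·6, 127·6+6·127) = (32257,1524)
n=3: (32257,1524)∘(127,6) = (127·32257+448·6·1524, 127·1524+6·32257) = (8193151,387090)
n=4: (8193151,387090)∘(127,6) = (127·8193151+448·6·387090, 127·387090+6·8193151) = (2081028097,98319336)

127 6
32257 1524
8193151 387090
2081028097 98319336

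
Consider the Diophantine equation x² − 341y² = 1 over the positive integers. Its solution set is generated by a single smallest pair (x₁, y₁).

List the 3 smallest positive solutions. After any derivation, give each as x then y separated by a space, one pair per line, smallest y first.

√341 = [18; 2,6,1,8,2,…,6,2,36, …], period ℓ=14 (even) → k=13
step 0: (18, 1)  from 18·(1,0) + (0,1)
step 1: (37, 2)  from 2·(18,1) + (1,0)
step 2: (240, 13)  from 6·(37,2) + (18,1)
…
step 5: (5189, 281)  from 2·(2456,133) + (277,15)
step 6: (7645, 414)  from 1·(5189,281) + (2456,133)
…
step 9: (76727, 4155)  from 2·(28124,1523) + (20479,1109)
…
step 11: (718667, 38918)  from 1·(641940,34763) + (76727,4155)
step 12: (4953942, 268271)  from 6·(718667,38918) + (641940,34763)
step 13: (10626551, 575460)  from 2·(4953942,268271) + (718667,38918)
fundamental: x₁=10626551, y₁=575460  (since 112923586155601 − 341·331154211600 = 1)
(10626551+575460√341)^2 = 225847172311201 + 12230310076920√341
(10626551+575460√341)^3 = 4799952989541519968951 + 259932027556408030380√341

10626551 575460
225847172311201 12230310076920
4799952989541519968951 259932027556408030380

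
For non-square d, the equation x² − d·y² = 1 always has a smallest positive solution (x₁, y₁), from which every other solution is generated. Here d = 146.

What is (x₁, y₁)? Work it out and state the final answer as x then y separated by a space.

d=146: √d = [12; 12,24] (ℓ=2, even), read p_1/q_1
k=0  a_k=12  p_k/q_k = 12/1
k=1  a_k=12  p_k/q_k = 145/12
→ (145, 12).  Check: 145²=21025, 146·12²=21024, difference 1.

145 12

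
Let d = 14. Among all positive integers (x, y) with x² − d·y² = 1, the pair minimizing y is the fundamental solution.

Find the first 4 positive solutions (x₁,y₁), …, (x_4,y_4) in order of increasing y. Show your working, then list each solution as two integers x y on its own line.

√14 = [3; 1,2,1,6, …], period ℓ=4 (even) → k=3
step 0: (3, 1)  from 3·(1,0) + (0,1)
step 1: (4, 1)  from 1·(3,1) + (1,0)
step 2: (11, 3)  from 2·(4,1) + (3,1)
step 3: (15, 4)  from 1·(11,3) + (4,1)
fundamental: x₁=15, y₁=4  (since 225 − 14·16 = 1)
(15+4√14)^2 = 449 + 120√14
(15+4√14)^3 = 13455 + 3596√14
(15+4√14)^4 = 403201 + 107760√14

15 4
449 120
13455 3596
403201 107760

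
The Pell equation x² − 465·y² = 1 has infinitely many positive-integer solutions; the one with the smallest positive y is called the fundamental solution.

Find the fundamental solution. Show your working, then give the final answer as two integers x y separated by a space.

√465 → a₀=21, period (1,1,3,2,2,2,3,1,1,42); ℓ=10 even so k=9
k=0  a_k=21  p_k/q_k = 21/1
k=1  a_k=1  p_k/q_k = 22/1
k=2  a_k=1  p_k/q_k = 43/2
k=3  a_k=3  p_k/q_k = 151/7
k=4  a_k=2  p_k/q_k = 345/16
k=5  a_k=2  p_k/q_k = 841/39
…
k=8  a_k=1  p_k/q_k = 8949/415
k=9  a_k=1  p_k/q_k = 15871/736
(x₁, y₁) = (15871, 736);  15871² − 465·736² = 1 ✓

15871 736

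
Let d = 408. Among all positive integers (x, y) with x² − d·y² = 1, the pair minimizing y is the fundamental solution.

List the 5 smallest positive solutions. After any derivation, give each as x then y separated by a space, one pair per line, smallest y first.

101 5
20401 1010
4120901 204015
832401601 41210020
168141002501 8324220025

[20; 5,40] for √408; ℓ=2 ⇒ convergent index 1
i=0: a=20 ⇒ p=20, q=1
i=1: a=5 ⇒ p=101, q=5
(x₁, y₁) = (101, 5);  101² − 408·5² = 1 ✓
(x_2, y_2) = (101·101 + 408·5·5, 101·5 + 5·101) = (20401, 1010)
(x_3, y_3) = (101·20401 + 408·5·1010, 101·1010 + 5·20401) = (4120901, 204015)
(x_4, y_4) = (101·4120901 + 408·5·204015, 101·204015 + 5·4120901) = (832401601, 41210020)
(x_5, y_5) = (101·832401601 + 408·5·41210020, 101·41210020 + 5·832401601) = (168141002501, 8324220025)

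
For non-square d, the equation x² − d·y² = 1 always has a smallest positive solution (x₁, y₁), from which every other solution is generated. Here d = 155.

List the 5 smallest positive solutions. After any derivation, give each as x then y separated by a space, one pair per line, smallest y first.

[12; 2,4,2,24] for √155; ℓ=4 ⇒ convergent index 3
a_0=12:  p_0=12·1+0=12,  q_0=12·0+1=1
a_1=2:  p_1=2·12+1=25,  q_1=2·1+0=2
a_2=4:  p_2=4·25+12=112,  q_2=4·2+1=9
a_3=2:  p_3=2·112+25=249,  q_3=2·9+2=20
→ (249, 20).  Check: 249²=62001, 155·20²=62000, difference 1.
k=2:  x_2 = 249·249+155·20·20 = 124001,  y_2 = 249·20+20·249 = 9960
k=3:  x_3 = 249·124001+155·20·9960 = 61752249,  y_3 = 249·9960+20·124001 = 4960060
k=4:  x_4 = 249·61752249+155·20·4960060 = 30752496001,  y_4 = 249·4960060+20·61752249 = 2470099920
k=5:  x_5 = 249·30752496001+155·20·2470099920 = 15314681256249,  y_5 = 249·2470099920+20·30752496001 = 1230104800100

249 20
124001 9960
61752249 4960060
30752496001 2470099920
15314681256249 1230104800100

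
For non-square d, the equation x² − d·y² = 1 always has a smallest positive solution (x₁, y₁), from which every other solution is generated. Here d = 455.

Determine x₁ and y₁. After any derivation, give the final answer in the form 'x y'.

[21; 3,42] for √455; ℓ=2 ⇒ convergent index 1
k=0  a_k=21  p_k/q_k = 21/1
k=1  a_k=3  p_k/q_k = 64/3
→ (64, 3).  Check: 64²=4096, 455·3²=4095, difference 1.

64 3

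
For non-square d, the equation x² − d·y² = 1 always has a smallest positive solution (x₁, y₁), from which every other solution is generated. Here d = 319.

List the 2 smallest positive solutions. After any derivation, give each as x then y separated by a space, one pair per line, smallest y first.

√319 → a₀=17, period (1,6,5,1,4,…,6,1,34); ℓ=14 even so k=13
k=0  a_k=17  p_k/q_k = 17/1
…
k=5  a_k=4  p_k/q_k = 3715/208
k=6  a_k=3  p_k/q_k = 11913/667
…
k=8  a_k=3  p_k/q_k = 58797/3292
k=9  a_k=4  p_k/q_k = 250816/14043
…
k=12  a_k=6  p_k/q_k = 11102899/621643
k=13  a_k=1  p_k/q_k = 12901780/722361
fundamental: x₁=12901780, y₁=722361  (since 166455927168400 − 319·521805414321 = 1)
n=2: (12901780,722361)∘(12901780,722361) = (12901780·12901780+319·722361·722361, 12901780·722361+722361·12901780) = (332911854336799,18639485405160)

12901780 722361
332911854336799 18639485405160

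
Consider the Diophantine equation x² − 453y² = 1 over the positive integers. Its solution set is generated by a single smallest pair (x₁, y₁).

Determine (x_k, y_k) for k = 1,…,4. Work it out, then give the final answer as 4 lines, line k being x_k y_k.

1653751 77700
5469784740001 256992905400
18091323967121133751 850004548596233100
59837090203895614338960001 2811391744490881177810800

[21; 3,1,1,10,14,10,1,1,3,42] for √453; ℓ=10 ⇒ convergent index 9
k=0  a_k=21  p_k/q_k = 21/1
k=1  a_k=3  p_k/q_k = 64/3
…
k=3  a_k=1  p_k/q_k = 149/7
k=4  a_k=10  p_k/q_k = 1575/74
…
k=7  a_k=1  p_k/q_k = 245764/11547
k=8  a_k=1  p_k/q_k = 469329/22051
k=9  a_k=3  p_k/q_k = 1653751/77700
fundamental: x₁=1653751, y₁=77700  (since 2734892370001 − 453·6037290000 = 1)
(x_2, y_2) = (1653751·1653751 + 453·77700·77700, 1653751·77700 + 77700·1653751) = (5469784740001, 256992905400)
(x_3, y_3) = (1653751·5469784740001 + 453·77700·256992905400, 1653751·256992905400 + 77700·5469784740001) = (18091323967121133751, 850004548596233100)
(x_4, y_4) = (1653751·18091323967121133751 + 453·77700·850004548596233100, 1653751·850004548596233100 + 77700·18091323967121133751) = (59837090203895614338960001, 2811391744490881177810800)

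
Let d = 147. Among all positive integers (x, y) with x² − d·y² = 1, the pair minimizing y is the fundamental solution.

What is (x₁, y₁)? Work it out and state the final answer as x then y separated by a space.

√147 → a₀=12, period (8,24); ℓ=2 even so k=1
step 0: (12, 1)  from 12·(1,0) + (0,1)
step 1: (97, 8)  from 8·(12,1) + (1,0)
fundamental: x₁=97, y₁=8  (since 9409 − 147·64 = 1)

97 8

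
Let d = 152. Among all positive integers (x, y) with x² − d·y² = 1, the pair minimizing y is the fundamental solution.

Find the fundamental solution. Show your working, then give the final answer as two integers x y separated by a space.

√152 → a₀=12, period (3,24); ℓ=2 even so k=1
k=0  a_k=12  p_k/q_k = 12/1
k=1  a_k=3  p_k/q_k = 37/3
(x₁, y₁) = (37, 3);  37² − 152·3² = 1 ✓

37 3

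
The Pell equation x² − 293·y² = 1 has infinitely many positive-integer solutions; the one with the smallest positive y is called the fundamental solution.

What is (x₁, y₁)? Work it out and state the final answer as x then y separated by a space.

√293 = [17; 8,1,1,8,34, …], period ℓ=5 (odd) → k=9
step 0: (17, 1)  from 17·(1,0) + (0,1)
step 1: (137, 8)  from 8·(17,1) + (1,0)
…
step 3: (291, 17)  from 1·(154,9) + (137,8)
step 4: (2482, 145)  from 8·(291,17) + (154,9)
step 5: (84679, 4947)  from 34·(2482,145) + (291,17)
…
step 7: (764593, 44668)  from 1·(679914,39721) + (84679,4947)
step 8: (1444507, 84389)  from 1·(764593,44668) + (679914,39721)
step 9: (12320649, 719780)  from 8·(1444507,84389) + (764593,44668)
→ (12320649, 719780).  Check: 12320649²=151798391781201, 293·719780²=151798391781200, difference 1.

12320649 719780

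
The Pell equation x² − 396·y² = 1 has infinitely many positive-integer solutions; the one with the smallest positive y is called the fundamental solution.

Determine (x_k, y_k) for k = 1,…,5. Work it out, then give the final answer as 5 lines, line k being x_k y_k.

199 10
79201 3980
31521799 1584030
12545596801 630439960
4993116004999 250913520050

√396 → a₀=19, period (1,8,1,38); ℓ=4 even so k=3
step 0: (19, 1)  from 19·(1,0) + (0,1)
…
step 2: (179, 9)  from 8·(20,1) + (19,1)
step 3: (199, 10)  from 1·(179,9) + (20,1)
(x₁, y₁) = (199, 10);  199² − 396·10² = 1 ✓
n=2: (199,10)∘(199,10) = (199·199+396·10·10, 199·10+10·199) = (79201,3980)
n=3: (79201,3980)∘(199,10) = (199·79201+396·10·3980, 199·3980+10·79201) = (31521799,1584030)
n=4: (31521799,1584030)∘(199,10) = (199·31521799+396·10·1584030, 199·1584030+10·31521799) = (12545596801,630439960)
n=5: (12545596801,630439960)∘(199,10) = (199·12545596801+396·10·630439960, 199·630439960+10·12545596801) = (4993116004999,250913520050)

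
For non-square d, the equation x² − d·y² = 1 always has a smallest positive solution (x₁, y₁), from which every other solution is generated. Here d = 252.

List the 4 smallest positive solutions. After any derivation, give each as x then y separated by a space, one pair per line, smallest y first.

127 8
32257 2032
8193151 516120
2081028097 131092448

√252 → a₀=15, period (1,6,1,30); ℓ=4 even so k=3
a_0=15:  p_0=15·1+0=15,  q_0=15·0+1=1
a_1=1:  p_1=1·15+1=16,  q_1=1·1+0=1
a_2=6:  p_2=6·16+15=111,  q_2=6·1+1=7
a_3=1:  p_3=1·111+16=127,  q_3=1·7+1=8
(x₁, y₁) = (127, 8);  127² − 252·8² = 1 ✓
k=2:  x_2 = 127·127+252·8·8 = 32257,  y_2 = 127·8+8·127 = 2032
k=3:  x_3 = 127·32257+252·8·2032 = 8193151,  y_3 = 127·2032+8·32257 = 516120
k=4:  x_4 = 127·8193151+252·8·516120 = 2081028097,  y_4 = 127·516120+8·8193151 = 131092448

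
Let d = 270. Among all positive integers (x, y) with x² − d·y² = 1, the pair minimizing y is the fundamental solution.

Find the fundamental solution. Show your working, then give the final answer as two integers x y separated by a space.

√270 → a₀=16, period (2,3,6,3,2,32); ℓ=6 even so k=5
step 0: (16, 1)  from 16·(1,0) + (0,1)
step 1: (33, 2)  from 2·(16,1) + (1,0)
…
step 4: (2284, 139)  from 3·(723,44) + (115,7)
step 5: (5291, 322)  from 2·(2284,139) + (723,44)
→ (5291, 322).  Check: 5291²=27994681, 270·322²=27994680, difference 1.

5291 322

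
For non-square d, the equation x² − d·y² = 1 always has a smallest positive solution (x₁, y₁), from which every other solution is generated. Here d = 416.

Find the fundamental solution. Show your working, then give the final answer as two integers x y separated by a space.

d=416: √d = [20; 2,1,1,9,1,1,2,40] (ℓ=8, even), read p_7/q_7
i=0: a=20 ⇒ p=20, q=1
i=1: a=2 ⇒ p=41, q=2
…
i=6: a=1 ⇒ p=2060, q=101
i=7: a=2 ⇒ p=5201, q=255
→ (5201, 255).  Check: 5201²=27050401, 416·255²=27050400, difference 1.

5201 255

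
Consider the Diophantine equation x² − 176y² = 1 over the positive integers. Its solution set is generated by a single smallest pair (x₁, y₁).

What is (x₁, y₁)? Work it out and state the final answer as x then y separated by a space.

√176 → a₀=13, period (3,1,3,26); ℓ=4 even so k=3
a_0=13:  p_0=13·1+0=13,  q_0=13·0+1=1
…
a_2=1:  p_2=1·40+13=53,  q_2=1·3+1=4
a_3=3:  p_3=3·53+40=199,  q_3=3·4+3=15
(x₁, y₁) = (199, 15);  199² − 176·15² = 1 ✓

199 15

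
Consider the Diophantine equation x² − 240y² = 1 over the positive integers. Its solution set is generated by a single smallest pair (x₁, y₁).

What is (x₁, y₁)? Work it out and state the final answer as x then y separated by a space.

31 2

[15; 2,30] for √240; ℓ=2 ⇒ convergent index 1
k=0  a_k=15  p_k/q_k = 15/1
k=1  a_k=2  p_k/q_k = 31/2
→ (31, 2).  Check: 31²=961, 240·2²=960, difference 1.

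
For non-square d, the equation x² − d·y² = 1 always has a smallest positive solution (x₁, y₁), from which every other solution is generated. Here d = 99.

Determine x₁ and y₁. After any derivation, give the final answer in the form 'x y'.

d=99: √d = [9; 1,18] (ℓ=2, even), read p_1/q_1
step 0: (9, 1)  from 9·(1,0) + (0,1)
step 1: (10, 1)  from 1·(9,1) + (1,0)
→ (10, 1).  Check: 10²=100, 99·1²=99, difference 1.

10 1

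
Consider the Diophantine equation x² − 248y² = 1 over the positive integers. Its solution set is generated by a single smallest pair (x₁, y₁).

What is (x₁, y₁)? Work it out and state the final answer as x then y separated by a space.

63 4

√248 = [15; 1,2,1,30, …], period ℓ=4 (even) → k=3
a_0=15:  p_0=15·1+0=15,  q_0=15·0+1=1
a_1=1:  p_1=1·15+1=16,  q_1=1·1+0=1
a_2=2:  p_2=2·16+15=47,  q_2=2·1+1=3
a_3=1:  p_3=1·47+16=63,  q_3=1·3+1=4
(x₁, y₁) = (63, 4);  63² − 248·4² = 1 ✓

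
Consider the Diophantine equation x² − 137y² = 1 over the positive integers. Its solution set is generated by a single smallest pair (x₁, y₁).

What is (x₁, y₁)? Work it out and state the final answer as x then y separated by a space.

6083073 519712

√137 → a₀=11, period (1,2,2,1,1,2,2,1,22); ℓ=9 odd so k=17
a_0=11:  p_0=11·1+0=11,  q_0=11·0+1=1
a_1=1:  p_1=1·11+1=12,  q_1=1·1+0=1
a_2=2:  p_2=2·12+11=35,  q_2=2·1+1=3
…
a_4=1:  p_4=1·82+35=117,  q_4=1·7+3=10
…
a_6=2:  p_6=2·199+117=515,  q_6=2·17+10=44
…
a_8=1:  p_8=1·1229+515=1744,  q_8=1·105+44=149
…
a_10=1:  p_10=1·39597+1744=41341,  q_10=1·3383+149=3532
a_11=2:  p_11=2·41341+39597=122279,  q_11=2·3532+3383=10447
a_12=2:  p_12=2·122279+41341=285899,  q_12=2·10447+3532=24426
a_13=1:  p_13=1·285899+122279=408178,  q_13=1·24426+10447=34873
a_14=1:  p_14=1·408178+285899=694077,  q_14=1·34873+24426=59299
…
a_16=2:  p_16=2·1796332+694077=4286741,  q_16=2·153471+59299=366241
a_17=1:  p_17=1·4286741+1796332=6083073,  q_17=1·366241+153471=519712
fundamental: x₁=6083073, y₁=519712  (since 37003777123329 − 137·270100562944 = 1)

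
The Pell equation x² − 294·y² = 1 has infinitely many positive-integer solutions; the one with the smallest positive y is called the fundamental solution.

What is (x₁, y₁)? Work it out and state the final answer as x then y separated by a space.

d=294: √d = [17; 6,1,4,1,6,34] (ℓ=6, even), read p_5/q_5
step 0: (17, 1)  from 17·(1,0) + (0,1)
step 1: (103, 6)  from 6·(17,1) + (1,0)
step 2: (120, 7)  from 1·(103,6) + (17,1)
step 3: (583, 34)  from 4·(120,7) + (103,6)
step 4: (703, 41)  from 1·(583,34) + (120,7)
step 5: (4801, 280)  from 6·(703,41) + (583,34)
(x₁, y₁) = (4801, 280);  4801² − 294·280² = 1 ✓

4801 280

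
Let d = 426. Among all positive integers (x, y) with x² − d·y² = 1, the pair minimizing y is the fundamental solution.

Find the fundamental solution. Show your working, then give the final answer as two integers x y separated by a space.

√426 = [20; 1,1,1,3,2,6,2,3,1,1,1,40, …], period ℓ=12 (even) → k=11
k=0  a_k=20  p_k/q_k = 20/1
…
k=2  a_k=1  p_k/q_k = 41/2
k=3  a_k=1  p_k/q_k = 62/3
k=4  a_k=3  p_k/q_k = 227/11
…
k=7  a_k=2  p_k/q_k = 7162/347
k=8  a_k=3  p_k/q_k = 24809/1202
k=9  a_k=1  p_k/q_k = 31971/1549
k=10  a_k=1  p_k/q_k = 56780/2751
k=11  a_k=1  p_k/q_k = 88751/4300
→ (88751, 4300).  Check: 88751²=7876740001, 426·4300²=7876740000, difference 1.

88751 4300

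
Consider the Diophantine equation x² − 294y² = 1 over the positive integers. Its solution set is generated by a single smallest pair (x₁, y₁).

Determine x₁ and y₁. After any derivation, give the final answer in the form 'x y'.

√294 → a₀=17, period (6,1,4,1,6,34); ℓ=6 even so k=5
a_0=17:  p_0=17·1+0=17,  q_0=17·0+1=1
a_1=6:  p_1=6·17+1=103,  q_1=6·1+0=6
a_2=1:  p_2=1·103+17=120,  q_2=1·6+1=7
a_3=4:  p_3=4·120+103=583,  q_3=4·7+6=34
a_4=1:  p_4=1·583+120=703,  q_4=1·34+7=41
a_5=6:  p_5=6·703+583=4801,  q_5=6·41+34=280
(x₁, y₁) = (4801, 280);  4801² − 294·280² = 1 ✓

4801 280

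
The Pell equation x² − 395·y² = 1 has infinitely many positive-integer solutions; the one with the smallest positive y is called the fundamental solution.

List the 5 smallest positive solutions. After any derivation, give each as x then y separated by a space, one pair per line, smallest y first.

[19; 1,6,1,38] for √395; ℓ=4 ⇒ convergent index 3
step 0: (19, 1)  from 19·(1,0) + (0,1)
…
step 2: (139, 7)  from 6·(20,1) + (19,1)
step 3: (159, 8)  from 1·(139,7) + (20,1)
→ (159, 8).  Check: 159²=25281, 395·8²=25280, difference 1.
(159+8√395)^2 = 50561 + 2544√395
(159+8√395)^3 = 16078239 + 808984√395
(159+8√395)^4 = 5112829441 + 257254368√395
(159+8√395)^5 = 1625863683999 + 81806080040√395

159 8
50561 2544
16078239 808984
5112829441 257254368
1625863683999 81806080040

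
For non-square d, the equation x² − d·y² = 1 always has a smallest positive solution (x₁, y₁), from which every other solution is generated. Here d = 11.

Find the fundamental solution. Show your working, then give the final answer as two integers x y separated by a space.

√11 = [3; 3,6, …], period ℓ=2 (even) → k=1
k=0  a_k=3  p_k/q_k = 3/1
k=1  a_k=3  p_k/q_k = 10/3
→ (10, 3).  Check: 10²=100, 11·3²=99, difference 1.

10 3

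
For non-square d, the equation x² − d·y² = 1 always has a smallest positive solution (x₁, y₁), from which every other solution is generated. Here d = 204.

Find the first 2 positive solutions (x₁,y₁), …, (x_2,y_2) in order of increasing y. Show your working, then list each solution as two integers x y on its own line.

√204 = [14; 3,1,1,6,1,1,3,28, …], period ℓ=8 (even) → k=7
step 0: (14, 1)  from 14·(1,0) + (0,1)
…
step 3: (100, 7)  from 1·(57,4) + (43,3)
step 4: (657, 46)  from 6·(100,7) + (57,4)
step 5: (757, 53)  from 1·(657,46) + (100,7)
step 6: (1414, 99)  from 1·(757,53) + (657,46)
step 7: (4999, 350)  from 3·(1414,99) + (757,53)
(x₁, y₁) = (4999, 350);  4999² − 204·350² = 1 ✓
n=2: (4999,350)∘(4999,350) = (4999·4999+204·350·350, 4999·350+350·4999) = (49980001,3499300)

4999 350
49980001 3499300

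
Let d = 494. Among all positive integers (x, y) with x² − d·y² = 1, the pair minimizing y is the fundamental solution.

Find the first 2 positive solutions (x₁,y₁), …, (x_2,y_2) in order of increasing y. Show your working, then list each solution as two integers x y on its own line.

73035 3286
10668222449 479986020

√494 = [22; 4,2,2,1,2,1,2,2,4,44, …], period ℓ=10 (even) → k=9
i=0: a=22 ⇒ p=22, q=1
i=1: a=4 ⇒ p=89, q=4
…
i=3: a=2 ⇒ p=489, q=22
i=4: a=1 ⇒ p=689, q=31
i=5: a=2 ⇒ p=1867, q=84
…
i=8: a=2 ⇒ p=16514, q=743
i=9: a=4 ⇒ p=73035, q=3286
fundamental: x₁=73035, y₁=3286  (since 5334111225 − 494·10797796 = 1)
(73035+3286√494)^2 = 10668222449 + 479986020√494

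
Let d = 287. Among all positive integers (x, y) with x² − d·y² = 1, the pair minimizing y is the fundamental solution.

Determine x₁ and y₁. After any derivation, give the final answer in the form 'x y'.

d=287: √d = [16; 1,15,1,32] (ℓ=4, even), read p_3/q_3
i=0: a=16 ⇒ p=16, q=1
…
i=2: a=15 ⇒ p=271, q=16
i=3: a=1 ⇒ p=288, q=17
(x₁, y₁) = (288, 17);  288² − 287·17² = 1 ✓

288 17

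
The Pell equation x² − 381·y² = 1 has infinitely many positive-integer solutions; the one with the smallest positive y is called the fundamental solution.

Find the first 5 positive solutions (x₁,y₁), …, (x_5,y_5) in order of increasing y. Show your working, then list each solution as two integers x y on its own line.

1015 52
2060449 105560
4182710455 214286748
8490900163201 435001992880
17236523148587575 883053831259652

[19; 1,1,12,1,1,38] for √381; ℓ=6 ⇒ convergent index 5
a_0=19:  p_0=19·1+0=19,  q_0=19·0+1=1
…
a_2=1:  p_2=1·20+19=39,  q_2=1·1+1=2
a_3=12:  p_3=12·39+20=488,  q_3=12·2+1=25
a_4=1:  p_4=1·488+39=527,  q_4=1·25+2=27
a_5=1:  p_5=1·527+488=1015,  q_5=1·27+25=52
→ (1015, 52).  Check: 1015²=1030225, 381·52²=1030224, difference 1.
n=2: (1015,52)∘(1015,52) = (1015·1015+381·52·52, 1015·52+52·1015) = (2060449,105560)
n=3: (2060449,105560)∘(1015,52) = (1015·2060449+381·52·105560, 1015·105560+52·2060449) = (4182710455,214286748)
n=4: (4182710455,214286748)∘(1015,52) = (1015·4182710455+381·52·214286748, 1015·214286748+52·4182710455) = (8490900163201,435001992880)
n=5: (8490900163201,435001992880)∘(1015,52) = (1015·8490900163201+381·52·435001992880, 1015·435001992880+52·8490900163201) = (17236523148587575,883053831259652)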